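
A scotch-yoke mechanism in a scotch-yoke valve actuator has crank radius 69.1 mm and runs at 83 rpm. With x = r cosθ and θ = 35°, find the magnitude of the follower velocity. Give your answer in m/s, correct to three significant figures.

0.344

ω = 8.692 rad/s (from 83 rpm).
x = r cosθ ⇒ ẋ = −rω sinθ.
|v| = rω|sinθ| = 0.0691·8.692·|sin 35°| = 0.34449 m/s.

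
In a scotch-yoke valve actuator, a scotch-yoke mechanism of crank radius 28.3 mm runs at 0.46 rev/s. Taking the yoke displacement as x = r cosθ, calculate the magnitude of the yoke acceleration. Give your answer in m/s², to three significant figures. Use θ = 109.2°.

0.0777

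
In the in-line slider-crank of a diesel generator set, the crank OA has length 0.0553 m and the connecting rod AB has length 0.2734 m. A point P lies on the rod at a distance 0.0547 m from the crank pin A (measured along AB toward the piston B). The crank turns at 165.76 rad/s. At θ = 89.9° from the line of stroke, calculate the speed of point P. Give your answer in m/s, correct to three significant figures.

9.17

ω = 165.8 rad/s.  Crank-pin speed |V_A| = rω = 9.1665 m/s, perpendicular to OA.
Rod angle: sinφ = −(r/L) sinθ ⇒ φ = -11.670°; ω_rod = −rω cosθ/√(L²−r²sin²θ) = -0.059752 rad/s.
V_P = V_A + ω_rod × AP, with AP = 0.0547 m along the rod.
Components: V_Px = −rω sinθ − a·ω_rod·sinφ = -9.1672 m/s;  V_Py = rω cosθ + a·ω_rod·cosφ = +0.012798 m/s.
|V_P| = √(V_Px² + V_Py²) = 9.1672 m/s.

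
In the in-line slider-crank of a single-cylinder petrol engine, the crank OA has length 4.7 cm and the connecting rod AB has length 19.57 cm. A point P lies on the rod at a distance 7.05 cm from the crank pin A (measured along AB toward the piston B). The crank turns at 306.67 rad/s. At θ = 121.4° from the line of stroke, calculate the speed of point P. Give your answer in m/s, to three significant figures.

12.7

ω = 306.7 rad/s.  Crank-pin speed |V_A| = rω = 14.413 m/s, perpendicular to OA.
Rod angle: sinφ = −(r/L) sinθ ⇒ φ = -11.829°; ω_rod = −rω cosθ/√(L²−r²sin²θ) = +39.205 rad/s.
V_P = V_A + ω_rod × AP, with AP = 0.0705 m along the rod.
Components: V_Px = −rω sinθ − a·ω_rod·sinφ = -11.736 m/s;  V_Py = rω cosθ + a·ω_rod·cosφ = -4.8043 m/s.
|V_P| = √(V_Px² + V_Py²) = 12.681 m/s.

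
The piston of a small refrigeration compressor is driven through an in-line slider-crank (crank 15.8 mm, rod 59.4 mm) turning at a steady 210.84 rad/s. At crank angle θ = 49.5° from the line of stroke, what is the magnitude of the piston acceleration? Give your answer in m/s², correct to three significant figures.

430

ω = 210.8 rad/s
x(θ) = r cosθ + √(L² − r² sin²θ); with ω constant, a = ω²·d²x/dθ².
d²x/dθ² = −r cosθ − r²(cos2θ)/√u − r⁴ sin²2θ/(4u^{3/2}),  u = L² − r² sin²θ = 0.00338401 m².
Substituting r = 0.0158 m, L = 0.0594 m, θ = 49.5°: d²x/dθ² = -0.0096672 m.
a = ω²·d²x/dθ² = (210.8)²·(-0.0096672) = -429.74 m/s²;  |a| = 429.74 m/s².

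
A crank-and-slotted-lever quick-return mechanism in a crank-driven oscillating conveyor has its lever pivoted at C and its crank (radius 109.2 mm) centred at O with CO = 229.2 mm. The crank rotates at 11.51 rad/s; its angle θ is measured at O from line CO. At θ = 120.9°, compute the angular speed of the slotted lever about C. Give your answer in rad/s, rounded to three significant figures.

0.276

ω = 11.51 rad/s
Crank pin A relative to C: A = (d + r cosθ, r sinθ); lever angle φ = atan2(r sinθ, d + r cosθ).
Differentiating tanφ: φ̇ = rω(d cosθ + r)/(d² + r² + 2dr cosθ).
d² + r² + 2dr cosθ = |CA|² = 0.0387508 m²;  d cosθ + r = -0.0085037 m.
|ω_lever| = |0.1092·11.51·-0.0085037| / 0.0387508 = 0.27582 rad/s.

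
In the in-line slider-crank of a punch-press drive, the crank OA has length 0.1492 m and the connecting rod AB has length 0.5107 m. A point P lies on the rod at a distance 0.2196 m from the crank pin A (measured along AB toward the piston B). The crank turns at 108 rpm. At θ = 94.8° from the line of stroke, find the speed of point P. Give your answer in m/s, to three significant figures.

ω = 11.31 rad/s.  Crank-pin speed |V_A| = rω = 1.6874 m/s, perpendicular to OA.
Rod angle: sinφ = −(r/L) sinθ ⇒ φ = -16.925°; ω_rod = −rω cosθ/√(L²−r²sin²θ) = +0.289 rad/s.
V_P = V_A + ω_rod × AP, with AP = 0.2196 m along the rod.
Components: V_Px = −rω sinθ − a·ω_rod·sinφ = -1.663 m/s;  V_Py = rω cosθ + a·ω_rod·cosφ = -0.080484 m/s.
|V_P| = √(V_Px² + V_Py²) = 1.665 m/s.

1.66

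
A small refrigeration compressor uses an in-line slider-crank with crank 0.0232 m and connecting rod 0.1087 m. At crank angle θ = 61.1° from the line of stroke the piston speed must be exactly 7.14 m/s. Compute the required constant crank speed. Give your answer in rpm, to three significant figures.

For an in-line slider-crank, |v_piston| = rω|sinθ|·[1 + r cosθ/√(L² − r² sin²θ)].
With r = 0.0232 m, L = 0.1087 m, θ = 61.1°: the bracketed kinematic factor |dx/dθ| = 0.022443 m.
ω = v/|dx/dθ| = 7.14/0.022443 = 318.13 rad/s.
N = 60ω/(2π) = 3038 rpm.

3040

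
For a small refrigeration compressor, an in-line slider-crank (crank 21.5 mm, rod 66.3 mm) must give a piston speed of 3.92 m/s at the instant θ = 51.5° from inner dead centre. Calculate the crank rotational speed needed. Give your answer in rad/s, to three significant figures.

For an in-line slider-crank, |v_piston| = rω|sinθ|·[1 + r cosθ/√(L² − r² sin²θ)].
With r = 0.0215 m, L = 0.0663 m, θ = 51.5°: the bracketed kinematic factor |dx/dθ| = 0.020338 m.
ω = v/|dx/dθ| = 3.92/0.020338 = 192.75 rad/s.

193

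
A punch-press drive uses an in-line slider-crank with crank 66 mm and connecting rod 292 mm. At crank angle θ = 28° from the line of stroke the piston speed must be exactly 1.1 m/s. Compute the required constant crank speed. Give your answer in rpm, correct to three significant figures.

282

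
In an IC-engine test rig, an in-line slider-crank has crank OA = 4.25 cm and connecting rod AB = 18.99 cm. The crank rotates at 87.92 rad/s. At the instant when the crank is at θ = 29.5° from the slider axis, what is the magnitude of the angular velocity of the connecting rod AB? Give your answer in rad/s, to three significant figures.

ω = 87.92 rad/s
The rod makes angle φ with the slider axis where L sinφ = r sinθ; differentiating, L cosφ·φ̇ = r ω cosθ.
L cosφ = √(L² − r² sin²θ) = 0.18874 m.
|ω_rod| = r ω |cosθ| / √(L² − r² sin²θ) = 0.0425·87.92·0.87036/0.18874 = 17.231 rad/s.

17.2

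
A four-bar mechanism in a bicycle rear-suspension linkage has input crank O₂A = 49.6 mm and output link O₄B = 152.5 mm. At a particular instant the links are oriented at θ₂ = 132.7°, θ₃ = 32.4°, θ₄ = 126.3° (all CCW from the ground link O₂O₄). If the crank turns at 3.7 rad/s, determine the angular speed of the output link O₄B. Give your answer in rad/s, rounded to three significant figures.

1.19

ω₂ = 3.7 rad/s
Differentiating the loop-closure r₂e^{iθ₂}+r₃e^{iθ₃}=r₁+r₄e^{iθ₄} gives r₂ω₂e^{iθ₂}+r₃ω₃e^{iθ₃}=r₄ω₄e^{iθ₄}.
Eliminating the other unknown: ω₄ = r₂ω₂ sin(θ₂−θ₃) / [r₄ sin(θ₄−θ₃)].
Numerator sine = +0.98389; denominator sine = +0.99768.
Result = 0.0496·3.7·(+0.98389) / (0.1525·(+0.99768)) = +1.1868 rad/s; magnitude 1.1868 rad/s.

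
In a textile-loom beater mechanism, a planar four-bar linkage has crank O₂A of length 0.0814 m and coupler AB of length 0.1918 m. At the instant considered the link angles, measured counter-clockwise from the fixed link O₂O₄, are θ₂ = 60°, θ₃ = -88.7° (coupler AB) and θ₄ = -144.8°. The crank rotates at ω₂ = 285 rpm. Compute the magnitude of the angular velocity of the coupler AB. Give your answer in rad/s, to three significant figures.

6.40

ω₂ = 29.85 rad/s (from 285 rpm).
Differentiating the loop-closure r₂e^{iθ₂}+r₃e^{iθ₃}=r₁+r₄e^{iθ₄} gives r₂ω₂e^{iθ₂}+r₃ω₃e^{iθ₃}=r₄ω₄e^{iθ₄}.
Eliminating the other unknown: ω₃ = r₂ω₂ sin(θ₄−θ₂) / [r₃ sin(θ₃−θ₄)].
Numerator sine = +0.41945; denominator sine = +0.83001.
Result = 0.0814·29.85·(+0.41945) / (0.1918·(+0.83001)) = +6.401 rad/s; magnitude 6.401 rad/s.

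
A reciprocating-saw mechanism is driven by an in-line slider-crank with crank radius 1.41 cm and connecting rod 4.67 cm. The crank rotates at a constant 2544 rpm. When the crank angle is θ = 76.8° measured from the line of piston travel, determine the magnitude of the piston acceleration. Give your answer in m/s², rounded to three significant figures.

ω = 2π·2544/60 = 266.4 rad/s
x(θ) = r cosθ + √(L² − r² sin²θ); with ω constant, a = ω²·d²x/dθ².
d²x/dθ² = −r cosθ − r²(cos2θ)/√u − r⁴ sin²2θ/(4u^{3/2}),  u = L² − r² sin²θ = 0.00199245 m².
Substituting r = 0.0141 m, L = 0.0467 m, θ = 76.8°: d²x/dθ² = +0.00074774 m.
a = ω²·d²x/dθ² = (266.4)²·(+0.00074774) = +53.069 m/s²;  |a| = 53.069 m/s².

53.1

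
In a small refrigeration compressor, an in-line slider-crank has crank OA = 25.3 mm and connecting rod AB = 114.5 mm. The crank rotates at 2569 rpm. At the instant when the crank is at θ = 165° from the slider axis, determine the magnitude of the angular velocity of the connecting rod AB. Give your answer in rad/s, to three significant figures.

ω = 269 rad/s (converted from 2569 rpm).
The rod makes angle φ with the slider axis where L sinφ = r sinθ; differentiating, L cosφ·φ̇ = r ω cosθ.
L cosφ = √(L² − r² sin²θ) = 0.11431 m.
|ω_rod| = r ω |cosθ| / √(L² − r² sin²θ) = 0.0253·269·0.96593/0.11431 = 57.513 rad/s.

57.5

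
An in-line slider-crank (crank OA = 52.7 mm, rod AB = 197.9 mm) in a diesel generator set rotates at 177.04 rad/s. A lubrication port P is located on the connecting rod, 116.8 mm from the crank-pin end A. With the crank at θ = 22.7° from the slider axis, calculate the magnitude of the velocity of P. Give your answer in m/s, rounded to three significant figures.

5.43

ω = 177 rad/s.  Crank-pin speed |V_A| = rω = 9.33 m/s, perpendicular to OA.
Rod angle: sinφ = −(r/L) sinθ ⇒ φ = -5.898°; ω_rod = −rω cosθ/√(L²−r²sin²θ) = -43.725 rad/s.
V_P = V_A + ω_rod × AP, with AP = 0.1168 m along the rod.
Components: V_Px = −rω sinθ − a·ω_rod·sinφ = -4.1253 m/s;  V_Py = rω cosθ + a·ω_rod·cosφ = +3.5273 m/s.
|V_P| = √(V_Px² + V_Py²) = 5.4277 m/s.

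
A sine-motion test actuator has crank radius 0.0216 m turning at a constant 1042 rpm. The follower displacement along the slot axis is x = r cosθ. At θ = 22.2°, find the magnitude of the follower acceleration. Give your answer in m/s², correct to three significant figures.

238

ω = 109.1 rad/s (from 1042 rpm).
x = r cosθ ⇒ ẍ = −rω² cosθ (ω constant).
|a| = rω²|cosθ| = 0.0216·(109.1)²·|cos 22.2°| = 238.12 m/s².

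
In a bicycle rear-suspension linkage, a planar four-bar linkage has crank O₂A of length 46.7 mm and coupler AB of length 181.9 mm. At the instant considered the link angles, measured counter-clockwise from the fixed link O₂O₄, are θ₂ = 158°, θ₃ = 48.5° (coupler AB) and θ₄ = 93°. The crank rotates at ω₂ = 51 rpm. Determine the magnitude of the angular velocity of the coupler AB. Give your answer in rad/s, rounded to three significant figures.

ω₂ = 5.341 rad/s (from 51 rpm).
Differentiating the loop-closure r₂e^{iθ₂}+r₃e^{iθ₃}=r₁+r₄e^{iθ₄} gives r₂ω₂e^{iθ₂}+r₃ω₃e^{iθ₃}=r₄ω₄e^{iθ₄}.
Eliminating the other unknown: ω₃ = r₂ω₂ sin(θ₄−θ₂) / [r₃ sin(θ₃−θ₄)].
Numerator sine = -0.90631; denominator sine = -0.70091.
Result = 0.0467·5.341·(-0.90631) / (0.1819·(-0.70091)) = +1.773 rad/s; magnitude 1.773 rad/s.

1.77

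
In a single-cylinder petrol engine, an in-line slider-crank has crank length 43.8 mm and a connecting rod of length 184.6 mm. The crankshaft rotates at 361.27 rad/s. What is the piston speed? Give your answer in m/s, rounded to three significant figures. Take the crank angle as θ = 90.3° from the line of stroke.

15.8

ω = 361.3 rad/s
For an in-line slider-crank, x = r cosθ + √(L² − r² sin²θ), so v = −rω sinθ·[1 + r cosθ/√(L² − r² sin²θ)].
With r = 0.0438 m, L = 0.1846 m, θ = 90.3°: √(L² − r² sin²θ) = 0.17933 m.
v = −0.0438·361.3·0.99999·[1 + 0.0438·-0.00524/0.17933] = -15.803 m/s.
|v| = 15.803 m/s.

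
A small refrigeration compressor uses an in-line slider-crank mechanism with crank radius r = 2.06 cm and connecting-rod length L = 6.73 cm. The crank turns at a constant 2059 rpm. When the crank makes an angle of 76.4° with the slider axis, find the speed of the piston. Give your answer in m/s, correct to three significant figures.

4.64

ω = 2π·2059/60 = 215.6 rad/s
For an in-line slider-crank, x = r cosθ + √(L² − r² sin²θ), so v = −rω sinθ·[1 + r cosθ/√(L² − r² sin²θ)].
With r = 0.0206 m, L = 0.0673 m, θ = 76.4°: √(L² − r² sin²θ) = 0.064253 m.
v = −0.0206·215.6·0.97196·[1 + 0.0206·0.23514/0.064253] = -4.6427 m/s.
|v| = 4.6427 m/s.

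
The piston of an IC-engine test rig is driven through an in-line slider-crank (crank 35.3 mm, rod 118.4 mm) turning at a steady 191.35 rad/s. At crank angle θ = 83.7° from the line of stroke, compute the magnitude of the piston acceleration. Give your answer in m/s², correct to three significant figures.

ω = 191.3 rad/s
x(θ) = r cosθ + √(L² − r² sin²θ); with ω constant, a = ω²·d²x/dθ².
d²x/dθ² = −r cosθ − r²(cos2θ)/√u − r⁴ sin²2θ/(4u^{3/2}),  u = L² − r² sin²θ = 0.0127875 m².
Substituting r = 0.0353 m, L = 0.1184 m, θ = 83.7°: d²x/dθ² = +0.0068676 m.
a = ω²·d²x/dθ² = (191.3)²·(+0.0068676) = +251.46 m/s²;  |a| = 251.46 m/s².

251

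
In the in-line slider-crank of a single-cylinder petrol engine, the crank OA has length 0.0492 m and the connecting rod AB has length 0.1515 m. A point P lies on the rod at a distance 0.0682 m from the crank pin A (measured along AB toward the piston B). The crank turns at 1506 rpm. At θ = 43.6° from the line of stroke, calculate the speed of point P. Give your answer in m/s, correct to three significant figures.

6.69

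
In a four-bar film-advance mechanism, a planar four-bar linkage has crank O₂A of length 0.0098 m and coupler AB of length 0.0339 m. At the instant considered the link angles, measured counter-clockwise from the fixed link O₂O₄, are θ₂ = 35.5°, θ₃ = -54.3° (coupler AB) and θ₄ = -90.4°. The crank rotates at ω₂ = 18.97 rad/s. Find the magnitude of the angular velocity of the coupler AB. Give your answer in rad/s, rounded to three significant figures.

ω₂ = 18.97 rad/s
Differentiating the loop-closure r₂e^{iθ₂}+r₃e^{iθ₃}=r₁+r₄e^{iθ₄} gives r₂ω₂e^{iθ₂}+r₃ω₃e^{iθ₃}=r₄ω₄e^{iθ₄}.
Eliminating the other unknown: ω₃ = r₂ω₂ sin(θ₄−θ₂) / [r₃ sin(θ₃−θ₄)].
Numerator sine = -0.81004; denominator sine = +0.58920.
Result = 0.0098·18.97·(-0.81004) / (0.0339·(+0.58920)) = -7.5395 rad/s; magnitude 7.5395 rad/s.

7.54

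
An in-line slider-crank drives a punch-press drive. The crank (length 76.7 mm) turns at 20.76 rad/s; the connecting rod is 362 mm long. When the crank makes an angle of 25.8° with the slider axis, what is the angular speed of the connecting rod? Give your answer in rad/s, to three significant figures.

3.98

ω = 20.76 rad/s
The rod makes angle φ with the slider axis where L sinφ = r sinθ; differentiating, L cosφ·φ̇ = r ω cosθ.
L cosφ = √(L² − r² sin²θ) = 0.36046 m.
|ω_rod| = r ω |cosθ| / √(L² − r² sin²θ) = 0.0767·20.76·0.90032/0.36046 = 3.9771 rad/s.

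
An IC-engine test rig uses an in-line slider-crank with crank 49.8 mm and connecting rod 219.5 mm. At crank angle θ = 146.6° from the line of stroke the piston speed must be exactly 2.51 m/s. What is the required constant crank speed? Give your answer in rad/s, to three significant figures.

113

For an in-line slider-crank, |v_piston| = rω|sinθ|·[1 + r cosθ/√(L² − r² sin²θ)].
With r = 0.0498 m, L = 0.2195 m, θ = 146.6°: the bracketed kinematic factor |dx/dθ| = 0.02218 m.
ω = v/|dx/dθ| = 2.51/0.02218 = 113.16 rad/s.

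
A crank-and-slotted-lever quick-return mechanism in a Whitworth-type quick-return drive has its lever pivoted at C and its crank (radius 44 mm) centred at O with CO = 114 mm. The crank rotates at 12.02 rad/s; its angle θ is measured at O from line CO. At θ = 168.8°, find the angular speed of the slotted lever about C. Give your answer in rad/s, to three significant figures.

ω = 12.02 rad/s
Crank pin A relative to C: A = (d + r cosθ, r sinθ); lever angle φ = atan2(r sinθ, d + r cosθ).
Differentiating tanφ: φ̇ = rω(d cosθ + r)/(d² + r² + 2dr cosθ).
d² + r² + 2dr cosθ = |CA|² = 0.00509106 m²;  d cosθ + r = -0.067829 m.
|ω_lever| = |0.044·12.02·-0.067829| / 0.00509106 = 7.0463 rad/s.

7.05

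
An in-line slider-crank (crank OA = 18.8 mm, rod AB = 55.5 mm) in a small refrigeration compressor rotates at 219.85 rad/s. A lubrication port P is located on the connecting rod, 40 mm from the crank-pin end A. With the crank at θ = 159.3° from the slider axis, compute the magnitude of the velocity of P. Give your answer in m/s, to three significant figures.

ω = 219.8 rad/s.  Crank-pin speed |V_A| = rω = 4.1332 m/s, perpendicular to OA.
Rod angle: sinφ = −(r/L) sinθ ⇒ φ = -6.877°; ω_rod = −rω cosθ/√(L²−r²sin²θ) = +70.169 rad/s.
V_P = V_A + ω_rod × AP, with AP = 0.04 m along the rod.
Components: V_Px = −rω sinθ − a·ω_rod·sinφ = -1.1249 m/s;  V_Py = rω cosθ + a·ω_rod·cosφ = -1.0798 m/s.
|V_P| = √(V_Px² + V_Py²) = 1.5593 m/s.

1.56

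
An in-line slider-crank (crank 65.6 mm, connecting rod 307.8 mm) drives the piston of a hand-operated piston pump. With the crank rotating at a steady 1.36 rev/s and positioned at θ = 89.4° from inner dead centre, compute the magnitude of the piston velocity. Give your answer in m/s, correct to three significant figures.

0.562

ω = 2π·1.36 = 8.545 rad/s
For an in-line slider-crank, x = r cosθ + √(L² − r² sin²θ), so v = −rω sinθ·[1 + r cosθ/√(L² − r² sin²θ)].
With r = 0.0656 m, L = 0.3078 m, θ = 89.4°: √(L² − r² sin²θ) = 0.30073 m.
v = −0.0656·8.545·0.99995·[1 + 0.0656·0.01047/0.30073] = -0.56181 m/s.
|v| = 0.56181 m/s.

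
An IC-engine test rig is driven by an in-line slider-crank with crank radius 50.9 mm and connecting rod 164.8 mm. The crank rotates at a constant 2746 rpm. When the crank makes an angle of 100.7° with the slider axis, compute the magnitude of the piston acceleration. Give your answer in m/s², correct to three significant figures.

ω = 2π·2746/60 = 287.6 rad/s
x(θ) = r cosθ + √(L² − r² sin²θ); with ω constant, a = ω²·d²x/dθ².
d²x/dθ² = −r cosθ − r²(cos2θ)/√u − r⁴ sin²2θ/(4u^{3/2}),  u = L² − r² sin²θ = 0.0246575 m².
Substituting r = 0.0509 m, L = 0.1648 m, θ = 100.7°: d²x/dθ² = +0.024754 m.
a = ω²·d²x/dθ² = (287.6)²·(+0.024754) = +2047 m/s²;  |a| = 2047 m/s².

2050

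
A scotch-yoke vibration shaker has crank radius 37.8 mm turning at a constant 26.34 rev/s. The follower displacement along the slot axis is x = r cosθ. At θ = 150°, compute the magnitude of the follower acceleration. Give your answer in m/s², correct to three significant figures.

ω = 165.5 rad/s (from 26.34 rev/s).
x = r cosθ ⇒ ẍ = −rω² cosθ (ω constant).
|a| = rω²|cosθ| = 0.0378·(165.5)²·|cos 150°| = 896.63 m/s².

897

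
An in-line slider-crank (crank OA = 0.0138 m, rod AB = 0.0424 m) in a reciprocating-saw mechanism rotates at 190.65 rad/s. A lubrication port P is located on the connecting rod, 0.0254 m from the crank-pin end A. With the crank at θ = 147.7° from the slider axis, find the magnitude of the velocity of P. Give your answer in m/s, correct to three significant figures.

ω = 190.7 rad/s.  Crank-pin speed |V_A| = rω = 2.631 m/s, perpendicular to OA.
Rod angle: sinφ = −(r/L) sinθ ⇒ φ = -10.016°; ω_rod = −rω cosθ/√(L²−r²sin²θ) = +53.261 rad/s.
V_P = V_A + ω_rod × AP, with AP = 0.0254 m along the rod.
Components: V_Px = −rω sinθ − a·ω_rod·sinφ = -1.1706 m/s;  V_Py = rω cosθ + a·ω_rod·cosφ = -0.89164 m/s.
|V_P| = √(V_Px² + V_Py²) = 1.4715 m/s.

1.47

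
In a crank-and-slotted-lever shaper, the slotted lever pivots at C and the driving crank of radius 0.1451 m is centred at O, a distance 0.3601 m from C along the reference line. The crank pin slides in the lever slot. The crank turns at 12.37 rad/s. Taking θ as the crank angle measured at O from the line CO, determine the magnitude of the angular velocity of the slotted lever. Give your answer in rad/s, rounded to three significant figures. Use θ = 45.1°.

ω = 12.37 rad/s
Crank pin A relative to C: A = (d + r cosθ, r sinθ); lever angle φ = atan2(r sinθ, d + r cosθ).
Differentiating tanφ: φ̇ = rω(d cosθ + r)/(d² + r² + 2dr cosθ).
d² + r² + 2dr cosθ = |CA|² = 0.22449 m²;  d cosθ + r = +0.39928 m.
|ω_lever| = |0.1451·12.37·+0.39928| / 0.22449 = 3.1924 rad/s.

3.19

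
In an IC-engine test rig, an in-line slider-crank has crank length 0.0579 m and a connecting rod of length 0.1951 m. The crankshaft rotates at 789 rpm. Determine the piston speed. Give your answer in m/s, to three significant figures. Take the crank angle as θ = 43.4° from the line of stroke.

4.01

ω = 2π·789/60 = 82.62 rad/s
For an in-line slider-crank, x = r cosθ + √(L² − r² sin²θ), so v = −rω sinθ·[1 + r cosθ/√(L² − r² sin²θ)].
With r = 0.0579 m, L = 0.1951 m, θ = 43.4°: √(L² − r² sin²θ) = 0.191 m.
v = −0.0579·82.62·0.68709·[1 + 0.0579·0.72657/0.191] = -4.0109 m/s.
|v| = 4.0109 m/s.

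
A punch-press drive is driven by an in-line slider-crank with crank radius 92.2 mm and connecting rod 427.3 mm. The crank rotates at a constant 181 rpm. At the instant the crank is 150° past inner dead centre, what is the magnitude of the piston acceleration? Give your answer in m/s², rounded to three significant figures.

ω = 2π·181/60 = 18.95 rad/s
x(θ) = r cosθ + √(L² − r² sin²θ); with ω constant, a = ω²·d²x/dθ².
d²x/dθ² = −r cosθ − r²(cos2θ)/√u − r⁴ sin²2θ/(4u^{3/2}),  u = L² − r² sin²θ = 0.18046 m².
Substituting r = 0.0922 m, L = 0.4273 m, θ = 150°: d²x/dθ² = +0.069665 m.
a = ω²·d²x/dθ² = (18.95)²·(+0.069665) = +25.028 m/s²;  |a| = 25.028 m/s².

25.0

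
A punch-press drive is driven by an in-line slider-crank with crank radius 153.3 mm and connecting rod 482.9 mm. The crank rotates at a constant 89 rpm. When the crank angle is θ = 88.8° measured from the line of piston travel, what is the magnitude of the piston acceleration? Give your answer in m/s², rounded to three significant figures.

4.17

ω = 2π·89/60 = 9.32 rad/s
x(θ) = r cosθ + √(L² − r² sin²θ); with ω constant, a = ω²·d²x/dθ².
d²x/dθ² = −r cosθ − r²(cos2θ)/√u − r⁴ sin²2θ/(4u^{3/2}),  u = L² − r² sin²θ = 0.209702 m².
Substituting r = 0.1533 m, L = 0.4829 m, θ = 88.8°: d²x/dθ² = +0.048062 m.
a = ω²·d²x/dθ² = (9.32)²·(+0.048062) = +4.1748 m/s²;  |a| = 4.1748 m/s².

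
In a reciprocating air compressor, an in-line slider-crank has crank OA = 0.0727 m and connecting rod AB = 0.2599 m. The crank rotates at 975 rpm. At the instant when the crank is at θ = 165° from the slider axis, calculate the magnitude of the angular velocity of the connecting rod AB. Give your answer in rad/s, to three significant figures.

27.7

ω = 102.1 rad/s (converted from 975 rpm).
The rod makes angle φ with the slider axis where L sinφ = r sinθ; differentiating, L cosφ·φ̇ = r ω cosθ.
L cosφ = √(L² − r² sin²θ) = 0.25922 m.
|ω_rod| = r ω |cosθ| / √(L² − r² sin²θ) = 0.0727·102.1·0.96593/0.25922 = 27.66 rad/s.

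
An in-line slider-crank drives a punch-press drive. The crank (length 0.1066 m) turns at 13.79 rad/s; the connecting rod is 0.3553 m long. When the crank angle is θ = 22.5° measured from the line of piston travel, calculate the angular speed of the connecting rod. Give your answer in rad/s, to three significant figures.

ω = 13.79 rad/s
The rod makes angle φ with the slider axis where L sinφ = r sinθ; differentiating, L cosφ·φ̇ = r ω cosθ.
L cosφ = √(L² − r² sin²θ) = 0.35295 m.
|ω_rod| = r ω |cosθ| / √(L² − r² sin²θ) = 0.1066·13.79·0.92388/0.35295 = 3.8479 rad/s.

3.85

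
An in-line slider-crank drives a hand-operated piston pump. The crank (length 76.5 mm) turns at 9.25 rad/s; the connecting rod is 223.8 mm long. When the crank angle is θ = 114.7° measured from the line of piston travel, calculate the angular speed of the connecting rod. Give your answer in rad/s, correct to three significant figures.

ω = 9.25 rad/s
The rod makes angle φ with the slider axis where L sinφ = r sinθ; differentiating, L cosφ·φ̇ = r ω cosθ.
L cosφ = √(L² − r² sin²θ) = 0.21273 m.
|ω_rod| = r ω |cosθ| / √(L² − r² sin²θ) = 0.0765·9.25·0.41787/0.21273 = 1.39 rad/s.

1.39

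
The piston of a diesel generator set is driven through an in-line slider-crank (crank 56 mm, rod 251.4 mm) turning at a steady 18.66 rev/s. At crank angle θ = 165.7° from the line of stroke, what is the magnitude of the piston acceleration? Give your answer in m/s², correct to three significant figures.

ω = 2π·18.7 = 117.2 rad/s
x(θ) = r cosθ + √(L² − r² sin²θ); with ω constant, a = ω²·d²x/dθ².
d²x/dθ² = −r cosθ − r²(cos2θ)/√u − r⁴ sin²2θ/(4u^{3/2}),  u = L² − r² sin²θ = 0.0630106 m².
Substituting r = 0.056 m, L = 0.2514 m, θ = 165.7°: d²x/dθ² = +0.043261 m.
a = ω²·d²x/dθ² = (117.2)²·(+0.043261) = +594.67 m/s²;  |a| = 594.67 m/s².

595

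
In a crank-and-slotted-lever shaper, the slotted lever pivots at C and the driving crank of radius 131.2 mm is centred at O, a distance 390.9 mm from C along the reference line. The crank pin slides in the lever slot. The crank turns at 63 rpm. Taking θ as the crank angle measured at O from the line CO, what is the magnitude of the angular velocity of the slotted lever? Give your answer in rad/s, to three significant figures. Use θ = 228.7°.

ω = 6.597 rad/s (from 63 rpm).
Crank pin A relative to C: A = (d + r cosθ, r sinθ); lever angle φ = atan2(r sinθ, d + r cosθ).
Differentiating tanφ: φ̇ = rω(d cosθ + r)/(d² + r² + 2dr cosθ).
d² + r² + 2dr cosθ = |CA|² = 0.102318 m²;  d cosθ + r = -0.12679 m.
|ω_lever| = |0.1312·6.597·-0.12679| / 0.102318 = 1.0726 rad/s.

1.07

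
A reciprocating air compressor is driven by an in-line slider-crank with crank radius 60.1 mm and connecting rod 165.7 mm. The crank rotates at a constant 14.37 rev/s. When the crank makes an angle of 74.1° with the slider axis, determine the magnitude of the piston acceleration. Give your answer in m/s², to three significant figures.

25.0

ω = 2π·14.4 = 90.29 rad/s
x(θ) = r cosθ + √(L² − r² sin²θ); with ω constant, a = ω²·d²x/dθ².
d²x/dθ² = −r cosθ − r²(cos2θ)/√u − r⁴ sin²2θ/(4u^{3/2}),  u = L² − r² sin²θ = 0.0241156 m².
Substituting r = 0.0601 m, L = 0.1657 m, θ = 74.1°: d²x/dθ² = +0.0030613 m.
a = ω²·d²x/dθ² = (90.29)²·(+0.0030613) = +24.956 m/s²;  |a| = 24.956 m/s².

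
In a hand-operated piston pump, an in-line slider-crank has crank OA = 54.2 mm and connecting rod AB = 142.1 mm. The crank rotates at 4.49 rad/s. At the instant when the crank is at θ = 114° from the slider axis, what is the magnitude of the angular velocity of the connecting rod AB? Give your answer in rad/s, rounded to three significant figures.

ω = 4.49 rad/s
The rod makes angle φ with the slider axis where L sinφ = r sinθ; differentiating, L cosφ·φ̇ = r ω cosθ.
L cosφ = √(L² − r² sin²θ) = 0.13319 m.
|ω_rod| = r ω |cosθ| / √(L² − r² sin²θ) = 0.0542·4.49·0.40674/0.13319 = 0.74314 rad/s.

0.743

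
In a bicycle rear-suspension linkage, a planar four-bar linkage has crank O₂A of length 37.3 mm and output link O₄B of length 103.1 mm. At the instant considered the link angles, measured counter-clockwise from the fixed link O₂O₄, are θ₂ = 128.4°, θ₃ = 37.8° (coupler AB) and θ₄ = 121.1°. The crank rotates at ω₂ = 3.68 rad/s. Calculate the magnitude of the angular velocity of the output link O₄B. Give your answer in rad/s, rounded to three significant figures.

1.34

ω₂ = 3.68 rad/s
Differentiating the loop-closure r₂e^{iθ₂}+r₃e^{iθ₃}=r₁+r₄e^{iθ₄} gives r₂ω₂e^{iθ₂}+r₃ω₃e^{iθ₃}=r₄ω₄e^{iθ₄}.
Eliminating the other unknown: ω₄ = r₂ω₂ sin(θ₂−θ₃) / [r₄ sin(θ₄−θ₃)].
Numerator sine = +0.99995; denominator sine = +0.99317.
Result = 0.0373·3.68·(+0.99995) / (0.1031·(+0.99317)) = +1.3404 rad/s; magnitude 1.3404 rad/s.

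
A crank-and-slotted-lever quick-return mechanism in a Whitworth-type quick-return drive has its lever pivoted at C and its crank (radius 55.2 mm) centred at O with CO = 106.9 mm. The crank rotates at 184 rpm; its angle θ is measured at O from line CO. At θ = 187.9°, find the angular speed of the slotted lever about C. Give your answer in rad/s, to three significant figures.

19.4

ω = 19.27 rad/s (from 184 rpm).
Crank pin A relative to C: A = (d + r cosθ, r sinθ); lever angle φ = atan2(r sinθ, d + r cosθ).
Differentiating tanφ: φ̇ = rω(d cosθ + r)/(d² + r² + 2dr cosθ).
d² + r² + 2dr cosθ = |CA|² = 0.0027849 m²;  d cosθ + r = -0.050685 m.
|ω_lever| = |0.0552·19.27·-0.050685| / 0.0027849 = 19.358 rad/s.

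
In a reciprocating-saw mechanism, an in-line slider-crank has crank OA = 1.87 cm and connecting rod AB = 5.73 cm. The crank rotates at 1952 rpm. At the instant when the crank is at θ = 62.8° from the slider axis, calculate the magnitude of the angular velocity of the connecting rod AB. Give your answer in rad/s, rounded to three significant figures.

31.9

ω = 204.4 rad/s (converted from 1952 rpm).
The rod makes angle φ with the slider axis where L sinφ = r sinθ; differentiating, L cosφ·φ̇ = r ω cosθ.
L cosφ = √(L² − r² sin²θ) = 0.054833 m.
|ω_rod| = r ω |cosθ| / √(L² − r² sin²θ) = 0.0187·204.4·0.45710/0.054833 = 31.865 rad/s.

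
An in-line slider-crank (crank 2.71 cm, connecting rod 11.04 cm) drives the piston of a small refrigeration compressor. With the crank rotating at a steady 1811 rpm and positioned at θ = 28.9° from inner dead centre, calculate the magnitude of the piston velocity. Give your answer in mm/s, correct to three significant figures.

3020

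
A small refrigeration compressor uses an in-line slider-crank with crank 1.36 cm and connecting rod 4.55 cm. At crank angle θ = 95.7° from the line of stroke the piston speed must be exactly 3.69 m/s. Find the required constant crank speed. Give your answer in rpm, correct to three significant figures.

2690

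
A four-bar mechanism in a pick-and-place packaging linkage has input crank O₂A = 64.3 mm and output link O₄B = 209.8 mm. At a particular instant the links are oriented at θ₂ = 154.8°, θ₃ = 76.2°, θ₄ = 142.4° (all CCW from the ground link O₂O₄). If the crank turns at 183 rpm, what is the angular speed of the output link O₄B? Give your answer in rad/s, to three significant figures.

ω₂ = 19.16 rad/s (from 183 rpm).
Differentiating the loop-closure r₂e^{iθ₂}+r₃e^{iθ₃}=r₁+r₄e^{iθ₄} gives r₂ω₂e^{iθ₂}+r₃ω₃e^{iθ₃}=r₄ω₄e^{iθ₄}.
Eliminating the other unknown: ω₄ = r₂ω₂ sin(θ₂−θ₃) / [r₄ sin(θ₄−θ₃)].
Numerator sine = +0.98027; denominator sine = +0.91496.
Result = 0.0643·19.16·(+0.98027) / (0.2098·(+0.91496)) = +6.2926 rad/s; magnitude 6.2926 rad/s.

6.29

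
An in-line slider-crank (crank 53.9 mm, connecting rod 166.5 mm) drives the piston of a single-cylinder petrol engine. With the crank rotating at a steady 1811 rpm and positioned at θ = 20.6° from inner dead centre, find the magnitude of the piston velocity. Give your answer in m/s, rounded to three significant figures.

ω = 2π·1811/60 = 189.6 rad/s
For an in-line slider-crank, x = r cosθ + √(L² − r² sin²θ), so v = −rω sinθ·[1 + r cosθ/√(L² − r² sin²θ)].
With r = 0.0539 m, L = 0.1665 m, θ = 20.6°: √(L² − r² sin²θ) = 0.16542 m.
v = −0.0539·189.6·0.35184·[1 + 0.0539·0.93606/0.16542] = -4.6935 m/s.
|v| = 4.6935 m/s.

4.69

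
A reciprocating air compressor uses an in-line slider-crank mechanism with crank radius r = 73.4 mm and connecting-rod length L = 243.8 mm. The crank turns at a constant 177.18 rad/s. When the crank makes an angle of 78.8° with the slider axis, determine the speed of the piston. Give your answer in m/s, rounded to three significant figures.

ω = 177.2 rad/s
For an in-line slider-crank, x = r cosθ + √(L² − r² sin²θ), so v = −rω sinθ·[1 + r cosθ/√(L² − r² sin²θ)].
With r = 0.0734 m, L = 0.2438 m, θ = 78.8°: √(L² − r² sin²θ) = 0.23293 m.
v = −0.0734·177.2·0.98096·[1 + 0.0734·0.19423/0.23293] = -13.538 m/s.
|v| = 13.538 m/s.

13.5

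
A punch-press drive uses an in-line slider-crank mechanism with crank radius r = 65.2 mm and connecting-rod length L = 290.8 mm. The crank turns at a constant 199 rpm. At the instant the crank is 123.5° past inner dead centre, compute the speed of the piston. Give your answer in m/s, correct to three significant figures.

0.990

ω = 2π·199/60 = 20.84 rad/s
For an in-line slider-crank, x = r cosθ + √(L² − r² sin²θ), so v = −rω sinθ·[1 + r cosθ/√(L² − r² sin²θ)].
With r = 0.0652 m, L = 0.2908 m, θ = 123.5°: √(L² − r² sin²θ) = 0.28567 m.
v = −0.0652·20.84·0.83389·[1 + 0.0652·-0.55194/0.28567] = -0.99029 m/s.
|v| = 0.99029 m/s.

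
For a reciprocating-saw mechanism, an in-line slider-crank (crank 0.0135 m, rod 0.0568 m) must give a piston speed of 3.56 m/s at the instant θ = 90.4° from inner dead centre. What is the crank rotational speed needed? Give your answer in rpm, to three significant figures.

2520

For an in-line slider-crank, |v_piston| = rω|sinθ|·[1 + r cosθ/√(L² − r² sin²θ)].
With r = 0.0135 m, L = 0.0568 m, θ = 90.4°: the bracketed kinematic factor |dx/dθ| = 0.013477 m.
ω = v/|dx/dθ| = 3.56/0.013477 = 264.16 rad/s.
N = 60ω/(2π) = 2522.6 rpm.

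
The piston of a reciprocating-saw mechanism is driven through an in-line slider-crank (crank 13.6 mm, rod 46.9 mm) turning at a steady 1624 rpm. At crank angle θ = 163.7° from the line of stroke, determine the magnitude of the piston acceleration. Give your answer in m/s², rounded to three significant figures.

280

ω = 2π·1624/60 = 170.1 rad/s
x(θ) = r cosθ + √(L² − r² sin²θ); with ω constant, a = ω²·d²x/dθ².
d²x/dθ² = −r cosθ − r²(cos2θ)/√u − r⁴ sin²2θ/(4u^{3/2}),  u = L² − r² sin²θ = 0.00218504 m².
Substituting r = 0.0136 m, L = 0.0469 m, θ = 163.7°: d²x/dθ² = +0.0096956 m.
a = ω²·d²x/dθ² = (170.1)²·(+0.0096956) = +280.42 m/s²;  |a| = 280.42 m/s².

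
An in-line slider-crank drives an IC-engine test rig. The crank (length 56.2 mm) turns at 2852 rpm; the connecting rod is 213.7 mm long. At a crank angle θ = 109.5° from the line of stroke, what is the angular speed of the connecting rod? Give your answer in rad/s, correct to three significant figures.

27.1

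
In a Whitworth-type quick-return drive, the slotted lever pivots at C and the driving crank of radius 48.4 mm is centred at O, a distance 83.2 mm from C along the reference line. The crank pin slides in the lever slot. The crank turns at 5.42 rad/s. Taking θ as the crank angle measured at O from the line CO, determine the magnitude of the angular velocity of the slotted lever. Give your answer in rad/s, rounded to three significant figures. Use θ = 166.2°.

5.89

ω = 5.42 rad/s
Crank pin A relative to C: A = (d + r cosθ, r sinθ); lever angle φ = atan2(r sinθ, d + r cosθ).
Differentiating tanφ: φ̇ = rω(d cosθ + r)/(d² + r² + 2dr cosθ).
d² + r² + 2dr cosθ = |CA|² = 0.00144352 m²;  d cosθ + r = -0.032398 m.
|ω_lever| = |0.0484·5.42·-0.032398| / 0.00144352 = 5.8877 rad/s.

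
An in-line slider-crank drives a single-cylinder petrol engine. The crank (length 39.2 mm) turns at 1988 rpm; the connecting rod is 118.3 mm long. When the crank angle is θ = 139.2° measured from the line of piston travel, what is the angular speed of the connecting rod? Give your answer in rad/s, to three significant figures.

ω = 208.2 rad/s (converted from 1988 rpm).
The rod makes angle φ with the slider axis where L sinφ = r sinθ; differentiating, L cosφ·φ̇ = r ω cosθ.
L cosφ = √(L² − r² sin²θ) = 0.11549 m.
|ω_rod| = r ω |cosθ| / √(L² − r² sin²θ) = 0.0392·208.2·0.75700/0.11549 = 53.489 rad/s.

53.5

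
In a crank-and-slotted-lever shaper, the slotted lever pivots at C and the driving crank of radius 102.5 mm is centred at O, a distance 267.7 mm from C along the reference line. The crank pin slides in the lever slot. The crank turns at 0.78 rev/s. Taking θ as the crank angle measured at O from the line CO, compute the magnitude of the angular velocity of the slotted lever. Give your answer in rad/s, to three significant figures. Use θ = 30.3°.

ω = 4.901 rad/s (from 0.78 rev/s).
Crank pin A relative to C: A = (d + r cosθ, r sinθ); lever angle φ = atan2(r sinθ, d + r cosθ).
Differentiating tanφ: φ̇ = rω(d cosθ + r)/(d² + r² + 2dr cosθ).
d² + r² + 2dr cosθ = |CA|² = 0.129551 m²;  d cosθ + r = +0.33363 m.
|ω_lever| = |0.1025·4.901·+0.33363| / 0.129551 = 1.2937 rad/s.

1.29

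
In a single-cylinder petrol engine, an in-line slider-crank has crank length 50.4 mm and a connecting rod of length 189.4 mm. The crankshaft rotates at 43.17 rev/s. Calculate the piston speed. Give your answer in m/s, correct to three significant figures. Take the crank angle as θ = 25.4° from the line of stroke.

7.28

ω = 2π·43.2 = 271.2 rad/s
For an in-line slider-crank, x = r cosθ + √(L² − r² sin²θ), so v = −rω sinθ·[1 + r cosθ/√(L² − r² sin²θ)].
With r = 0.0504 m, L = 0.1894 m, θ = 25.4°: √(L² − r² sin²θ) = 0.18816 m.
v = −0.0504·271.2·0.42894·[1 + 0.0504·0.90334/0.18816] = -7.2827 m/s.
|v| = 7.2827 m/s.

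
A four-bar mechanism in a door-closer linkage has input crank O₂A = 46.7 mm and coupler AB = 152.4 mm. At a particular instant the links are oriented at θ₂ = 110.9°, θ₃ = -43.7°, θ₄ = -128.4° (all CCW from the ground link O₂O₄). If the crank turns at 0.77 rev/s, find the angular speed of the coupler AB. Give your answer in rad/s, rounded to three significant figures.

ω₂ = 4.838 rad/s (from 0.77 rev/s).
Differentiating the loop-closure r₂e^{iθ₂}+r₃e^{iθ₃}=r₁+r₄e^{iθ₄} gives r₂ω₂e^{iθ₂}+r₃ω₃e^{iθ₃}=r₄ω₄e^{iθ₄}.
Eliminating the other unknown: ω₃ = r₂ω₂ sin(θ₄−θ₂) / [r₃ sin(θ₃−θ₄)].
Numerator sine = +0.85985; denominator sine = +0.99572.
Result = 0.0467·4.838·(+0.85985) / (0.1524·(+0.99572)) = +1.2802 rad/s; magnitude 1.2802 rad/s.

1.28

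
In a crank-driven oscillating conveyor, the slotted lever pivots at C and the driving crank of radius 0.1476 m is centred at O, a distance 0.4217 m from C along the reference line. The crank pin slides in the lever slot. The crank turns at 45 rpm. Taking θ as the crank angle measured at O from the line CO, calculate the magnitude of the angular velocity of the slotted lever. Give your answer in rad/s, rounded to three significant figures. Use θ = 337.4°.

ω = 4.712 rad/s (from 45 rpm).
Crank pin A relative to C: A = (d + r cosθ, r sinθ); lever angle φ = atan2(r sinθ, d + r cosθ).
Differentiating tanφ: φ̇ = rω(d cosθ + r)/(d² + r² + 2dr cosθ).
d² + r² + 2dr cosθ = |CA|² = 0.314543 m²;  d cosθ + r = +0.53692 m.
|ω_lever| = |0.1476·4.712·+0.53692| / 0.314543 = 1.1873 rad/s.

1.19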